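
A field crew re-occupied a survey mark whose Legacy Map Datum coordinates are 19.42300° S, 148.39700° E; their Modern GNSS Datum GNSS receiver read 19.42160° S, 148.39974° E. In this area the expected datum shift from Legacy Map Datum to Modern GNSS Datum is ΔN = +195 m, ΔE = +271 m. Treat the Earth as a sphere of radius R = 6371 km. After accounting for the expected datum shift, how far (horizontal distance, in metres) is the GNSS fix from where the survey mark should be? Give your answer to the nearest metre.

43 m

Observed coordinate differences: Δφ = +0.00140°, Δλ = +0.00274°.
Converting to metres (1° lat = 111195 m, cos φ = 0.943089): observed ΔN = 155.7 m, observed ΔE = 287.3 m.
Subtracting the expected shift leaves a residual of 155.7 − (195) = -39.3 m north and 287.3 − (271) = 16.3 m east.
Residual distance = √((-39.3)² + 16.3²) = 42.6 m.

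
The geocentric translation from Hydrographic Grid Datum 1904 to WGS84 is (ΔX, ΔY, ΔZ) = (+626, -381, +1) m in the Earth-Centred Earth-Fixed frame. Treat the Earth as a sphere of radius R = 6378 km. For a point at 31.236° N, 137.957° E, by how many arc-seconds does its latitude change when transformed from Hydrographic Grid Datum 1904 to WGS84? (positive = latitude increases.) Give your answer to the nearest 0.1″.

Δφ = 12.1″

sin φ = 0.518564, cos φ = 0.855039, sin λ = 0.669688, cos λ = -0.742642.
North component: ΔN = −sin φ cos λ·ΔX − sin φ sin λ·ΔY + cos φ·ΔZ = −(0.518564)(-0.742642)(626) − (0.518564)(0.669688)(-381) + (0.855039)(1) = 374.24 m.
1° of latitude spans πR/180 = 111317 m, so Δφ = 374.24 / 111317 × 3600 = 12.103″.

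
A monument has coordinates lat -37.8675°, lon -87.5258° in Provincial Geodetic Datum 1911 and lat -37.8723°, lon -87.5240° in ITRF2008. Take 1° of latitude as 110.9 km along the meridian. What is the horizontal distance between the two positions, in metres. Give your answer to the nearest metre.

555 m

Δφ = -37.8723° − -37.8675° = -0.0048°; Δλ = -87.5240° − -87.5258° = +0.0018°.
ΔN = Δφ × 110900 = -532.3 m; ΔE = Δλ × 110900 × cos(-37.8675°) = +0.0018 × 110900 × 0.789432 = 157.6 m.
Distance = √(ΔE² + ΔN²) = √(157.6² + (-532.3)²) = 555.2 m.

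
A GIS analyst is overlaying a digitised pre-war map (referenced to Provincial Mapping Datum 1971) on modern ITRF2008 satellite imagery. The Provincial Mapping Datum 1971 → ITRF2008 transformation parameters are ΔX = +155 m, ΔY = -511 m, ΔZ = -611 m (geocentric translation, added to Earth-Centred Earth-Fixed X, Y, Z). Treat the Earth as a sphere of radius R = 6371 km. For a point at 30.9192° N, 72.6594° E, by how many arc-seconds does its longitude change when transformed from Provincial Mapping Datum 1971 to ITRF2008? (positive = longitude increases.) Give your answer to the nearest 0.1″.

sin φ = 0.513829, cos φ = 0.857893, sin λ = 0.954550, cos λ = 0.298051.
East component: ΔE = −sin λ·ΔX + cos λ·ΔY = −(0.954550)(155) + (0.298051)(-511) = -300.26 m.
1° of latitude spans πR/180 = 111195 m; at latitude φ, 1° of longitude spans that × cos φ = 95393.3 m, so Δλ = -300.26 / 95393.3 × 3600 = -11.331″.

Δλ = -11.3″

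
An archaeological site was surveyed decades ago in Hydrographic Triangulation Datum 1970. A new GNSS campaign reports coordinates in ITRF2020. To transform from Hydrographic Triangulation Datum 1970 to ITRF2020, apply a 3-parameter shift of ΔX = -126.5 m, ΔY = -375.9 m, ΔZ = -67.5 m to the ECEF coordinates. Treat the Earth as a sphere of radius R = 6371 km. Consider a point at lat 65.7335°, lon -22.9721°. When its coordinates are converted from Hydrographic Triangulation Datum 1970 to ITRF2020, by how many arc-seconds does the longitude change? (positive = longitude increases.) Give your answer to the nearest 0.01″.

Δλ = -31.15″

sin φ = 0.911644, cos φ = 0.410981, sin λ = -0.390283, cos λ = 0.920695.
East component: ΔE = −sin λ·ΔX + cos λ·ΔY = −(-0.390283)(-126.5) + (0.920695)(-375.9) = -395.46 m.
1° of latitude spans πR/180 = 111195 m; at latitude φ, 1° of longitude spans that × cos φ = 45699.0 m, so Δλ = -395.46 / 45699.0 × 3600 = -31.153″.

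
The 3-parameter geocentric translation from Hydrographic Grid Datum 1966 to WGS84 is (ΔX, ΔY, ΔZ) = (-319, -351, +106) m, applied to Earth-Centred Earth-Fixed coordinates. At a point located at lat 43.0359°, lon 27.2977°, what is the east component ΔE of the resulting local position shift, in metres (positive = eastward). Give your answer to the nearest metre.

ΔE = -166 m

At φ = 43.0359°, λ = 27.2977°: sin φ = 0.682456, cos φ = 0.730926, sin λ = 0.458614, cos λ = 0.888636.
ΔE = −sin λ·ΔX + cos λ·ΔY = −(0.458614)·(-319) + (0.888636)·(-351) = -165.61 m.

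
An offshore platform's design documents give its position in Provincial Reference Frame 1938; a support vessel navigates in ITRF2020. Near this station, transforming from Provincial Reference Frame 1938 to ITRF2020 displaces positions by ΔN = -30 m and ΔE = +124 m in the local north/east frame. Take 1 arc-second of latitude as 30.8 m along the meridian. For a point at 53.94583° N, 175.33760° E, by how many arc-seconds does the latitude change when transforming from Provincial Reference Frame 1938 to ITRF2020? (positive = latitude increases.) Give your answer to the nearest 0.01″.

Δφ = -0.97″

1″ of latitude = 30.80 m, so Δφ = -30.0 / 30.80 = -0.974″.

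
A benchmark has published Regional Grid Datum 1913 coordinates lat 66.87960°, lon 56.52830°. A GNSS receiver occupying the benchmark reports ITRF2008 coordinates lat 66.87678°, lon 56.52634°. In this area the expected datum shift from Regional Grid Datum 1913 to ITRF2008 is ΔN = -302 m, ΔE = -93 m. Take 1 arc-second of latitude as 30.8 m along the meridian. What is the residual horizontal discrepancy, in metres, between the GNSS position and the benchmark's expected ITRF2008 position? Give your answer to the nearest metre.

Observed coordinate differences: Δφ = -0.00282°, Δλ = -0.00196°.
Converting to metres (1° lat = 110880 m, cos φ = 0.392665): observed ΔN = -312.7 m, observed ΔE = -85.3 m.
Subtracting the expected shift leaves a residual of -312.7 − (-302) = -10.7 m north and -85.3 − (-93) = 7.7 m east.
Residual distance = √((-10.7)² + 7.7²) = 13.1 m.

13 m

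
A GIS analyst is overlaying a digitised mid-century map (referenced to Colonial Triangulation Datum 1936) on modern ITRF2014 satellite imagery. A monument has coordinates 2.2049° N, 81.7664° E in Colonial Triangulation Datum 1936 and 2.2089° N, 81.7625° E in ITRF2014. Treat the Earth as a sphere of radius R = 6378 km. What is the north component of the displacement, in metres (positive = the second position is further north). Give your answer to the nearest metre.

ΔN = 445 m

Δφ = 2.2089° − 2.2049° = +0.0040°; Δλ = 81.7625° − 81.7664° = -0.0039°.
1° along a meridian = πR/180 = 111317 m.
ΔN = Δφ × 111317 = 445.3 m; ΔE = Δλ × 111317 × cos(2.2049°) = -0.0039 × 111317 × 0.999260 = -433.8 m.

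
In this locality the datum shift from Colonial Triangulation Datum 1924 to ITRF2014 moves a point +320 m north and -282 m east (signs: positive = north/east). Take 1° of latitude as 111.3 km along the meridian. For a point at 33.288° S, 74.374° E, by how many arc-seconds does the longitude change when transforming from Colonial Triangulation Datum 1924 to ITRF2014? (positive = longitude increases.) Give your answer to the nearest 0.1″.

At latitude -33.288°, cos φ = 0.835922.
1° of longitude at this latitude = 111.3 × cos φ = 93.04 km, so Δλ = -282.0 / 93038.2 = -0.0030310° = -10.912″.

Δλ = -10.9″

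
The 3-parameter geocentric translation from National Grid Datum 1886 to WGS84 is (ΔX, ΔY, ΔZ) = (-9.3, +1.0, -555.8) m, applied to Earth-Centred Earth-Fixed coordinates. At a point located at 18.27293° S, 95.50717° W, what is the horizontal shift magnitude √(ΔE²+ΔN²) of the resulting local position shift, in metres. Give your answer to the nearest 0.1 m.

527.9 m

At φ = -18.27293°, λ = -95.50717°: sin φ = -0.313544, cos φ = 0.949574, sin λ = -0.995384, cos λ = -0.095970.
ΔE = −sin λ·ΔX + cos λ·ΔY = −(-0.995384)·(-9.3) + (-0.095970)·(1.0) = -9.35 m.
ΔN = −sin φ cos λ·ΔX − sin φ sin λ·ΔY + cos φ·ΔZ = −(-0.313544)(-0.095970)(-9.3) − (-0.313544)(-0.995384)(1.0) + (0.949574)(-555.8) = -527.81 m.
Horizontal magnitude = √(ΔE² + ΔN²) = √((-9.35)² + (-527.81)²) = 527.89 m.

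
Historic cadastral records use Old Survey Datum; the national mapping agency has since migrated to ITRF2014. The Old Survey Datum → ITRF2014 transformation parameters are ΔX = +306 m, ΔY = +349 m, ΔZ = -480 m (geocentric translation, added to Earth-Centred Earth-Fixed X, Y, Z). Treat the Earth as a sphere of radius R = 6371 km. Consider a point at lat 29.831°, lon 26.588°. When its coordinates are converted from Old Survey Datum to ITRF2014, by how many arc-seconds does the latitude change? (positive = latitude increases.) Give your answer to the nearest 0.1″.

sin φ = 0.497443, cos φ = 0.867496, sin λ = 0.447572, cos λ = 0.894248.
North component: ΔN = −sin φ cos λ·ΔX − sin φ sin λ·ΔY + cos φ·ΔZ = −(0.497443)(0.894248)(306) − (0.497443)(0.447572)(349) + (0.867496)(-480) = -630.22 m.
1° of latitude spans πR/180 = 111195 m, so Δφ = -630.22 / 111195 × 3600 = -20.404″.

Δφ = -20.4″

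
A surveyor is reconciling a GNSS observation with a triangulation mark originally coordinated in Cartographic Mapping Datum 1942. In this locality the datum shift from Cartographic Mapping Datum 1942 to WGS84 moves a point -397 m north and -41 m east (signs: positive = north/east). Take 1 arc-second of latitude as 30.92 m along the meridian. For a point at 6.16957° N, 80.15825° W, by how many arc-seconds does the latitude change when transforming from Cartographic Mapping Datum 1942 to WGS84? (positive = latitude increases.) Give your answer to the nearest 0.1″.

1″ of latitude = 30.92 m, so Δφ = -397.0 / 30.92 = -12.840″.

Δφ = -12.8″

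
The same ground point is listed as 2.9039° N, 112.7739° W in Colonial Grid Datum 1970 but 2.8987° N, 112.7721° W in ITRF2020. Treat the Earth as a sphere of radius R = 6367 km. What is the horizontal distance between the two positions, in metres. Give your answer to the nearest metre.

Δφ = 2.8987° − 2.9039° = -0.0052°; Δλ = -112.7721° − -112.7739° = +0.0018°.
1° along a meridian = πR/180 = 111125 m.
ΔN = Δφ × 111125 = -577.9 m; ΔE = Δλ × 111125 × cos(2.9039°) = +0.0018 × 111125 × 0.998716 = 199.8 m.
Distance = √(ΔE² + ΔN²) = √(199.8² + (-577.9)²) = 611.4 m.

611 m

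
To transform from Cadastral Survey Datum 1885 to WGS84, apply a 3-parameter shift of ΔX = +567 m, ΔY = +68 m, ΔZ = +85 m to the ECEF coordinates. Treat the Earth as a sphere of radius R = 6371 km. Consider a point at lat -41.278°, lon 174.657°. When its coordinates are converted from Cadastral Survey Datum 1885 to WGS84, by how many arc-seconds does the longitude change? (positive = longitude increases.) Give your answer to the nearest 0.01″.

sin φ = -0.659713, cos φ = 0.751518, sin λ = 0.093118, cos λ = -0.995655.
East component: ΔE = −sin λ·ΔX + cos λ·ΔY = −(0.093118)(567) + (-0.995655)(68) = -120.50 m.
1° of latitude spans πR/180 = 111195 m; at latitude φ, 1° of longitude spans that × cos φ = 83564.9 m, so Δλ = -120.50 / 83564.9 × 3600 = -5.191″.

Δλ = -5.19″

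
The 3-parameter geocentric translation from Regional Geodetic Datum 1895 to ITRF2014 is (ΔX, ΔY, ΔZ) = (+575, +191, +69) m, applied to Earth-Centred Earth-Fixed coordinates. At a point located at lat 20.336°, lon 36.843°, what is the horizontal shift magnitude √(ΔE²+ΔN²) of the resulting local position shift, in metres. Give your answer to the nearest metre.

235 m

The local east axis at (φ, λ) is (−sin λ, cos λ, 0), so ΔE = −sin(36.843°)·575 + cos(36.843°)·191 = -191.93 m.
The local north axis is (−sin φ cos λ, −sin φ sin λ, cos φ), giving ΔN = -159.918 − 39.801 + 64.699 = -135.02 m.
Horizontal magnitude = √(ΔE² + ΔN²) = √((-191.93)² + (-135.02)²) = 234.66 m.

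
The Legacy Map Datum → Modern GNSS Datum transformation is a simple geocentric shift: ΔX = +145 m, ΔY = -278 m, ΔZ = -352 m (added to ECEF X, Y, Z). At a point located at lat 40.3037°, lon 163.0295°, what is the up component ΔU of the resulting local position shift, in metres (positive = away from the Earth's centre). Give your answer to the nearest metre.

The local up (radial) axis is (cos φ cos λ, cos φ sin λ, sin φ), giving ΔU = -105.766 − 61.881 − 227.687 = -395.33 m.

ΔU = -395 m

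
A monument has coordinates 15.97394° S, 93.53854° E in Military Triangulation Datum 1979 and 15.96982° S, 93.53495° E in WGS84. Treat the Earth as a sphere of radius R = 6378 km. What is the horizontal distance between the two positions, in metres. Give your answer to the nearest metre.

598 m

Δφ = -15.96982° − -15.97394° = +0.00412°; Δλ = 93.53495° − 93.53854° = -0.00359°.
1° along a meridian = πR/180 = 111317 m.
ΔN = Δφ × 111317 = 458.6 m; ΔE = Δλ × 111317 × cos(-15.97394°) = -0.00359 × 111317 × 0.961387 = -384.2 m.
Distance = √(ΔE² + ΔN²) = √((-384.2)² + 458.6²) = 598.3 m.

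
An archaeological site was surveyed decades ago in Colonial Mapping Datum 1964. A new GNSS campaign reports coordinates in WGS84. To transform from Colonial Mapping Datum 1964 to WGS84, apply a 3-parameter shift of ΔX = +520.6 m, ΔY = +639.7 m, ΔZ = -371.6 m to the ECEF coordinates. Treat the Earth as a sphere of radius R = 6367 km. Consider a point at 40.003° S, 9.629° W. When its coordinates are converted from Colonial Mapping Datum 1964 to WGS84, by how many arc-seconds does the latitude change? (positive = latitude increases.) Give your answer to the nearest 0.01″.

sin φ = -0.642828, cos φ = 0.766011, sin λ = -0.167268, cos λ = 0.985912.
North component: ΔN = −sin φ cos λ·ΔX − sin φ sin λ·ΔY + cos φ·ΔZ = −(-0.642828)(0.985912)(520.6) − (-0.642828)(-0.167268)(639.7) + (0.766011)(-371.6) = -23.49 m.
1° of latitude spans πR/180 = 111125 m, so Δφ = -23.49 / 111125 × 3600 = -0.761″.

Δφ = -0.76″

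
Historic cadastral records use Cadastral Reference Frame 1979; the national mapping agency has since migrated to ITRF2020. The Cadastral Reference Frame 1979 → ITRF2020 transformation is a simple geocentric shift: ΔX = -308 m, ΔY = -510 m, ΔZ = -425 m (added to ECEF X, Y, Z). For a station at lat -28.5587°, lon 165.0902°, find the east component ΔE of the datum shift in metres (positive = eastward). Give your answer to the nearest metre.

ΔE = 572 m

The local east axis at (φ, λ) is (−sin λ, cos λ, 0), so ΔE = −sin(165.0902°)·(-308) + cos(165.0902°)·(-510) = 572.08 m.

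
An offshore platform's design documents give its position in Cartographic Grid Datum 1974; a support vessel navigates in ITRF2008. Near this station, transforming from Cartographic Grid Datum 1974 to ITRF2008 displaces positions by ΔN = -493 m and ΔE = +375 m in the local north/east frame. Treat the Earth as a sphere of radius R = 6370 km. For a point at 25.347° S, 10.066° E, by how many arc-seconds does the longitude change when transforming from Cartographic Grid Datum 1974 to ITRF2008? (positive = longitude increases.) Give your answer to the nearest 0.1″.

Δλ = 13.4″

At latitude -25.347°, cos φ = 0.903732.
One radian of longitude at latitude φ spans R cos φ, so Δλ = ΔE / (R cos φ) = 375.0 / (6370000 × 0.903732) = 6.5141e-05 rad = 13.436″.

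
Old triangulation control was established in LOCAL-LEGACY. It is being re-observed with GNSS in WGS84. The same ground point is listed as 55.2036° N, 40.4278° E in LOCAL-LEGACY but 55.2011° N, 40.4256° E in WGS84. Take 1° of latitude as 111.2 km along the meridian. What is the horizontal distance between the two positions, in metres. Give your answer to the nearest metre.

311 m

Δφ = 55.2011° − 55.2036° = -0.0025°; Δλ = 40.4256° − 40.4278° = -0.0022°.
ΔN = Δφ × 111200 = -278.0 m; ΔE = Δλ × 111200 × cos(55.2036°) = -0.0022 × 111200 × 0.570662 = -139.6 m.
Distance = √(ΔE² + ΔN²) = √((-139.6)² + (-278.0)²) = 311.1 m.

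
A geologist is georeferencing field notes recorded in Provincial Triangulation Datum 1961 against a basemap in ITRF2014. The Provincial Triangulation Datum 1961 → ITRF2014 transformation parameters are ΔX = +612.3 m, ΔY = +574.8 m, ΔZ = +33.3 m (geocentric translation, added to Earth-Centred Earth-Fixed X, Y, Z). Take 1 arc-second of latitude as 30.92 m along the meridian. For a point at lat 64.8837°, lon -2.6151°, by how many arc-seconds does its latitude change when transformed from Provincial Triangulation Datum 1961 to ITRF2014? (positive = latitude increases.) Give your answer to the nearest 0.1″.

sin φ = 0.905448, cos φ = 0.424457, sin λ = -0.045626, cos λ = 0.998959.
North component: ΔN = −sin φ cos λ·ΔX − sin φ sin λ·ΔY + cos φ·ΔZ = −(0.905448)(0.998959)(612.3) − (0.905448)(-0.045626)(574.8) + (0.424457)(33.3) = -515.95 m.
1° of latitude spans 3600 × 30.92 = 111312 m, so Δφ = -515.95 / 111312 × 3600 = -16.687″.

Δφ = -16.7″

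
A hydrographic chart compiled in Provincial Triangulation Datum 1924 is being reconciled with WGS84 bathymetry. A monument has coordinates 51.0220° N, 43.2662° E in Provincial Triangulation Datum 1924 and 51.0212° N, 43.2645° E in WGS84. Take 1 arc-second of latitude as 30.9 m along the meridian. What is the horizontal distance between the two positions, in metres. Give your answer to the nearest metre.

149 m

Δφ = 51.0212° − 51.0220° = -0.0008°; Δλ = 43.2645° − 43.2662° = -0.0017°.
1° of latitude = 3600 × 30.90 = 111240 m.
ΔN = Δφ × 111240 = -89.0 m; ΔE = Δλ × 111240 × cos(51.0220°) = -0.0017 × 111240 × 0.629022 = -119.0 m.
Distance = √(ΔE² + ΔN²) = √((-119.0)² + (-89.0)²) = 148.6 m.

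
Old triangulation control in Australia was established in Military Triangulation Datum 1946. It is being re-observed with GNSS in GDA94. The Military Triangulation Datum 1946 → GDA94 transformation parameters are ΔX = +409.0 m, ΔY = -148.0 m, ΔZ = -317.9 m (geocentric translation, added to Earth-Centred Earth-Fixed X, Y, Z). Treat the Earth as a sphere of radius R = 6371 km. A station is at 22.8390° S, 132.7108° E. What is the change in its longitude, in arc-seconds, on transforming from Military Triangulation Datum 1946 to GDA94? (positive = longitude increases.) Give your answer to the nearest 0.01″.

Δλ = -7.03″

sin φ = -0.388143, cos φ = 0.921599, sin λ = 0.734787, cos λ = -0.678298.
East component: ΔE = −sin λ·ΔX + cos λ·ΔY = −(0.734787)(409.0) + (-0.678298)(-148.0) = -200.14 m.
1° of latitude spans πR/180 = 111195 m; at latitude φ, 1° of longitude spans that × cos φ = 102477.2 m, so Δλ = -200.14 / 102477.2 × 3600 = -7.031″.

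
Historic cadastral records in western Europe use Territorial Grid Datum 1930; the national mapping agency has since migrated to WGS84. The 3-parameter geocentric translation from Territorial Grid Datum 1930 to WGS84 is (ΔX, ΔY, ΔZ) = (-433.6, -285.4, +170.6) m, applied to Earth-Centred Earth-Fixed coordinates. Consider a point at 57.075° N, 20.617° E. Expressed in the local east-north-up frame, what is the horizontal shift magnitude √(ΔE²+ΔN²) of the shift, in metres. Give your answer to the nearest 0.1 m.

530.2 m

The local east axis at (φ, λ) is (−sin λ, cos λ, 0), so ΔE = −sin(20.617°)·(-433.6) + cos(20.617°)·(-285.4) = -114.44 m.
The local north axis is (−sin φ cos λ, −sin φ sin λ, cos φ), giving ΔN = 340.647 + 84.354 + 92.728 = 517.73 m.
Horizontal magnitude = √(ΔE² + ΔN²) = √((-114.44)² + 517.73²) = 530.23 m.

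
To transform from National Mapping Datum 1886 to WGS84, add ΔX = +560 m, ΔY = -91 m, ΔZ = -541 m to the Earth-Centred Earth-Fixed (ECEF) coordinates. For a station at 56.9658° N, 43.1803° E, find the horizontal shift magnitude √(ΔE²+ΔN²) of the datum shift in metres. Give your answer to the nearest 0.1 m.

The local east axis at (φ, λ) is (−sin λ, cos λ, 0), so ΔE = −sin(43.1803°)·560 + cos(43.1803°)·(-91) = -449.56 m.
The local north axis is (−sin φ cos λ, −sin φ sin λ, cos φ), giving ΔN = -342.342 + 52.205 − 294.920 = -585.06 m.
Horizontal magnitude = √(ΔE² + ΔN²) = √((-449.56)² + (-585.06)²) = 737.83 m.

737.8 m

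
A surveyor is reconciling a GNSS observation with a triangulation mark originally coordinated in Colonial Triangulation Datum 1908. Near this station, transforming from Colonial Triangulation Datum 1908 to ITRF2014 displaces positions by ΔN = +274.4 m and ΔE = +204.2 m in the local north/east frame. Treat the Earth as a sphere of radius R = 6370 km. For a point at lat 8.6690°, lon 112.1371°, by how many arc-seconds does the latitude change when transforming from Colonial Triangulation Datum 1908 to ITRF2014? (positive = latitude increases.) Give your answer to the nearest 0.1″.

On a sphere of radius R, 1 rad of latitude = R, so Δφ = ΔN / R = 274.4 / 6370000 = 4.3077e-05 rad = 8.885″.

Δφ = 8.9″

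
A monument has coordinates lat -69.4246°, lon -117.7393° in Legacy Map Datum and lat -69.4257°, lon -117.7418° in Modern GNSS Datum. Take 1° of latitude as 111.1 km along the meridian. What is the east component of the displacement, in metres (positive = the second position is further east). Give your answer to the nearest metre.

ΔE = -98 m

Δφ = -69.4257° − -69.4246° = -0.0011°; Δλ = -117.7418° − -117.7393° = -0.0025°.
ΔN = Δφ × 111100 = -122.2 m; ΔE = Δλ × 111100 × cos(-69.4246°) = -0.0025 × 111100 × 0.351440 = -97.6 m.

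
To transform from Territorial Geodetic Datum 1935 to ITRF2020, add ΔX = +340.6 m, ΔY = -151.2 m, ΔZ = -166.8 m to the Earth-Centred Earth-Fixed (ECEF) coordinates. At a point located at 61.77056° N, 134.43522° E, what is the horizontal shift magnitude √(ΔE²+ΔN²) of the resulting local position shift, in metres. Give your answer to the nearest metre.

265 m

At φ = 61.77056°, λ = 134.43522°: sin φ = 0.881061, cos φ = 0.473004, sin λ = 0.714042, cos λ = -0.700102.
ΔE = −sin λ·ΔX + cos λ·ΔY = −(0.714042)·(340.6) + (-0.700102)·(-151.2) = -137.35 m.
ΔN = −sin φ cos λ·ΔX − sin φ sin λ·ΔY + cos φ·ΔZ = −(0.881061)(-0.700102)(340.6) − (0.881061)(0.714042)(-151.2) + (0.473004)(-166.8) = 226.32 m.
Horizontal magnitude = √(ΔE² + ΔN²) = √((-137.35)² + 226.32²) = 264.73 m.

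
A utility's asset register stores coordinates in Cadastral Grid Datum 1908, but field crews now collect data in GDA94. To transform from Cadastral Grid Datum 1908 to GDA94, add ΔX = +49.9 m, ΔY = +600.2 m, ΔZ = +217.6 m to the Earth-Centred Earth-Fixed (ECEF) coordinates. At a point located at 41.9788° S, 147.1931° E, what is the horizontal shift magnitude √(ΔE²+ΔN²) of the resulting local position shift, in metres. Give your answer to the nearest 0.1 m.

At φ = -41.9788°, λ = 147.1931°: sin φ = -0.668856, cos φ = 0.743392, sin λ = 0.541809, cos λ = -0.840501.
ΔE = −sin λ·ΔX + cos λ·ΔY = −(0.541809)·(49.9) + (-0.840501)·(600.2) = -531.51 m.
ΔN = −sin φ cos λ·ΔX − sin φ sin λ·ΔY + cos φ·ΔZ = −(-0.668856)(-0.840501)(49.9) − (-0.668856)(0.541809)(600.2) + (0.743392)(217.6) = 351.22 m.
Horizontal magnitude = √(ΔE² + ΔN²) = √((-531.51)² + 351.22²) = 637.06 m.

637.1 m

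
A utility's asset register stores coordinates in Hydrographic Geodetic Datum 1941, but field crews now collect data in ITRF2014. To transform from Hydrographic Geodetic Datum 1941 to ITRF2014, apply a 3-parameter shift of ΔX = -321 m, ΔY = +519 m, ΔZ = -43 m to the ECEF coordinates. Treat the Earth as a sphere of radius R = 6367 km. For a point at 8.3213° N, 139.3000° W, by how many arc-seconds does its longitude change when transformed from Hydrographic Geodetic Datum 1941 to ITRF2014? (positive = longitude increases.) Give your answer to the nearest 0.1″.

sin φ = 0.144724, cos φ = 0.989472, sin λ = -0.652098, cos λ = -0.758134.
East component: ΔE = −sin λ·ΔX + cos λ·ΔY = −(-0.652098)(-321) + (-0.758134)(519) = -602.80 m.
1° of latitude spans πR/180 = 111125 m; at latitude φ, 1° of longitude spans that × cos φ = 109955.2 m, so Δλ = -602.80 / 109955.2 × 3600 = -19.736″.

Δλ = -19.7″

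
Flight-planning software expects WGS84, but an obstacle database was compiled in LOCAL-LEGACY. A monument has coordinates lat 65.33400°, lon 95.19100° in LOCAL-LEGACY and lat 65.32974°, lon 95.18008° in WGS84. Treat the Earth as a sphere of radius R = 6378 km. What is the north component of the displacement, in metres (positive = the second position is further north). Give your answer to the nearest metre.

Δφ = 65.32974° − 65.33400° = -0.00426°; Δλ = 95.18008° − 95.19100° = -0.01092°.
1° along a meridian = πR/180 = 111317 m.
ΔN = Δφ × 111317 = -474.2 m; ΔE = Δλ × 111317 × cos(65.33400°) = -0.01092 × 111317 × 0.417328 = -507.3 m.

ΔN = -474 m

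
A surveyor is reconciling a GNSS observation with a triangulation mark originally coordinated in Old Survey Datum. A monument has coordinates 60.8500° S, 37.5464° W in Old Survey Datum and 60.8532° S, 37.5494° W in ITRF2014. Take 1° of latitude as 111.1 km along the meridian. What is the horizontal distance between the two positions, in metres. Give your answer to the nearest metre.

391 m

Δφ = -60.8532° − -60.8500° = -0.0032°; Δλ = -37.5494° − -37.5464° = -0.0030°.
ΔN = Δφ × 111100 = -355.5 m; ΔE = Δλ × 111100 × cos(-60.8500°) = -0.0030 × 111100 × 0.487098 = -162.3 m.
Distance = √(ΔE² + ΔN²) = √((-162.3)² + (-355.5)²) = 390.8 m.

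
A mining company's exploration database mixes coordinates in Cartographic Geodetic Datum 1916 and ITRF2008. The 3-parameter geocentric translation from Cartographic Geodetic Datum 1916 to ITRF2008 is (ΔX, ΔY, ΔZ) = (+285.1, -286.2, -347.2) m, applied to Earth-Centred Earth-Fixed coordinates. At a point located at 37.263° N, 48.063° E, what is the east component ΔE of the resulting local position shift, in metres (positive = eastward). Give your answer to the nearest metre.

At φ = 37.263°, λ = 48.063°: sin φ = 0.605475, cos φ = 0.795865, sin λ = 0.743880, cos λ = 0.668313.
ΔE = −sin λ·ΔX + cos λ·ΔY = −(0.743880)·(285.1) + (0.668313)·(-286.2) = -403.35 m.

ΔE = -403 m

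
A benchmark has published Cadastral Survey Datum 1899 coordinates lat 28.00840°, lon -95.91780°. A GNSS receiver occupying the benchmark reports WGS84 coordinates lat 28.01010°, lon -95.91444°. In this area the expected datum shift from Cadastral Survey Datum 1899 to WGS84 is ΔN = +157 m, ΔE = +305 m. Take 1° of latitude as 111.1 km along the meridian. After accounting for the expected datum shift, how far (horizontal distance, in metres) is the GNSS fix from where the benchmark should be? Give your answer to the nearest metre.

40 m

Observed coordinate differences: Δφ = +0.00170°, Δλ = +0.00336°.
Converting to metres (1° lat = 111100 m, cos φ = 0.882879): observed ΔN = 188.9 m, observed ΔE = 329.6 m.
Subtracting the expected shift leaves a residual of 188.9 − (157) = 31.9 m north and 329.6 − (305) = 24.6 m east.
Residual distance = √(31.9² + 24.6²) = 40.2 m.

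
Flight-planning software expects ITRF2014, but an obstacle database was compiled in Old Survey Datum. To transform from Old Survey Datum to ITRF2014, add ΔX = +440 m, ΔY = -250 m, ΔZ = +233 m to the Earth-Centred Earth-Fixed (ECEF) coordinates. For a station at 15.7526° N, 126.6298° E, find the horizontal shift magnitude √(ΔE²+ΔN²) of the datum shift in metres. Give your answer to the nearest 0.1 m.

405.1 m

At φ = 15.7526°, λ = 126.6298°: sin φ = 0.271484, cos φ = 0.962443, sin λ = 0.802507, cos λ = -0.596642.
ΔE = −sin λ·ΔX + cos λ·ΔY = −(0.802507)·(440) + (-0.596642)·(-250) = -203.94 m.
ΔN = −sin φ cos λ·ΔX − sin φ sin λ·ΔY + cos φ·ΔZ = −(0.271484)(-0.596642)(440) − (0.271484)(0.802507)(-250) + (0.962443)(233) = 349.99 m.
Horizontal magnitude = √(ΔE² + ΔN²) = √((-203.94)² + 349.99²) = 405.07 m.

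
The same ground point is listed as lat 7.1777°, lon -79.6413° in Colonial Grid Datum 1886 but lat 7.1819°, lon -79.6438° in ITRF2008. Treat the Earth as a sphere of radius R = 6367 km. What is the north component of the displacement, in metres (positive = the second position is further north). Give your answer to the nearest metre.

ΔN = 467 m

Δφ = 7.1819° − 7.1777° = +0.0042°; Δλ = -79.6438° − -79.6413° = -0.0025°.
1° along a meridian = πR/180 = 111125 m.
ΔN = Δφ × 111125 = 466.7 m; ΔE = Δλ × 111125 × cos(7.1777°) = -0.0025 × 111125 × 0.992163 = -275.6 m.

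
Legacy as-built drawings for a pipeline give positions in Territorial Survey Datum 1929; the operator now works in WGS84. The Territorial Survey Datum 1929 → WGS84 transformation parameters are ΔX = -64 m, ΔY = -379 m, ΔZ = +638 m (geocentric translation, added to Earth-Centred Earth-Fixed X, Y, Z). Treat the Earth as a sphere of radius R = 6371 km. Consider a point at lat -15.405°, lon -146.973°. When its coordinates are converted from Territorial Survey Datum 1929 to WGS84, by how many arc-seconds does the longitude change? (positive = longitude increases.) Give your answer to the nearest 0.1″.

sin φ = -0.265640, cos φ = 0.964072, sin λ = -0.545034, cos λ = -0.838414.
East component: ΔE = −sin λ·ΔX + cos λ·ΔY = −(-0.545034)(-64) + (-0.838414)(-379) = 282.88 m.
1° of latitude spans πR/180 = 111195 m; at latitude φ, 1° of longitude spans that × cos φ = 107199.9 m, so Δλ = 282.88 / 107199.9 × 3600 = 9.500″.

Δλ = 9.5″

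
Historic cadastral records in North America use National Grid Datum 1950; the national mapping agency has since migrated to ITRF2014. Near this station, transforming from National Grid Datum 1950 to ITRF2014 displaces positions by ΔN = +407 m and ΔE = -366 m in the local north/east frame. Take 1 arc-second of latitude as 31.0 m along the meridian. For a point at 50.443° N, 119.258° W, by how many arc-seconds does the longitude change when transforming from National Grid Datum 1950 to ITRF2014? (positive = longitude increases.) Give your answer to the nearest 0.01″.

At latitude 50.443°, cos φ = 0.636846.
1″ of longitude at this latitude = 31.00 × cos φ = 19.7422 m, so Δλ = -366.0 / 19.7422 = -18.539″.

Δλ = -18.54″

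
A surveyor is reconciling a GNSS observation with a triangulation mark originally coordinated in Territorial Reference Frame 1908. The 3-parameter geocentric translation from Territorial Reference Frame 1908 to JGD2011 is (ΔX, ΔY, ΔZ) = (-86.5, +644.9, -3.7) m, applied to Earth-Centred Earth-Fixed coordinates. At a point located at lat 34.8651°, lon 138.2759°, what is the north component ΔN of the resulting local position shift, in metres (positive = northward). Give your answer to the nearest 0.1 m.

At φ = 34.8651°, λ = 138.2759°: sin φ = 0.571646, cos φ = 0.820500, sin λ = 0.665544, cos λ = -0.746358.
ΔN = −sin φ cos λ·ΔX − sin φ sin λ·ΔY + cos φ·ΔZ = −(0.571646)(-0.746358)(-86.5) − (0.571646)(0.665544)(644.9) + (0.820500)(-3.7) = -285.30 m.

ΔN = -285.3 m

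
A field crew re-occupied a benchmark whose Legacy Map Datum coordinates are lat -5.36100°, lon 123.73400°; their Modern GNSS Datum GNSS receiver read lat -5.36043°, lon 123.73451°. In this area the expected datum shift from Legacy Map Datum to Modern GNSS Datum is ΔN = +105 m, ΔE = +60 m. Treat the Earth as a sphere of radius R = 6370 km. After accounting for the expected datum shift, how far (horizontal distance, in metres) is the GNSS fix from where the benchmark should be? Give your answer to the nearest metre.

42 m

Observed coordinate differences: Δφ = +0.00057°, Δλ = +0.00051°.
Converting to metres (1° lat = 111177 m, cos φ = 0.995626): observed ΔN = 63.4 m, observed ΔE = 56.5 m.
Subtracting the expected shift leaves a residual of 63.4 − (105) = -41.6 m north and 56.5 − (60) = -3.5 m east.
Residual distance = √((-41.6)² + (-3.5)²) = 41.8 m.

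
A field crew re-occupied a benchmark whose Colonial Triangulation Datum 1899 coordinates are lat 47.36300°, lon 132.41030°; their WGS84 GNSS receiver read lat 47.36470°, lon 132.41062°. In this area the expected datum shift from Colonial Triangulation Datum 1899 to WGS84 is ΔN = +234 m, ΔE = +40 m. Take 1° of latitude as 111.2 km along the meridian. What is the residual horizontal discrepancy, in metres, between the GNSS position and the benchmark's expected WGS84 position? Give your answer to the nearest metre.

Observed coordinate differences: Δφ = +0.00170°, Δλ = +0.00032°.
Converting to metres (1° lat = 111200 m, cos φ = 0.677351): observed ΔN = 189.0 m, observed ΔE = 24.1 m.
Subtracting the expected shift leaves a residual of 189.0 − (234) = -45.0 m north and 24.1 − (40) = -15.9 m east.
Residual distance = √((-45.0)² + (-15.9)²) = 47.7 m.

48 m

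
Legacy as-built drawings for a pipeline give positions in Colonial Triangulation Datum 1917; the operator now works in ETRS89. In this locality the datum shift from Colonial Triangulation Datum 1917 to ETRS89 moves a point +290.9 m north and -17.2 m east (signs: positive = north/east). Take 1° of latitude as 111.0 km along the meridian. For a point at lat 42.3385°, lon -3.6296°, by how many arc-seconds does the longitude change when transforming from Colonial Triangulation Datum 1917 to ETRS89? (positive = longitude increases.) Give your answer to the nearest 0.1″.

At latitude 42.3385°, cos φ = 0.739179.
1° of longitude at this latitude = 111.0 × cos φ = 82.05 km, so Δλ = -17.2 / 82048.8 = -0.0002096° = -0.755″.

Δλ = -0.8″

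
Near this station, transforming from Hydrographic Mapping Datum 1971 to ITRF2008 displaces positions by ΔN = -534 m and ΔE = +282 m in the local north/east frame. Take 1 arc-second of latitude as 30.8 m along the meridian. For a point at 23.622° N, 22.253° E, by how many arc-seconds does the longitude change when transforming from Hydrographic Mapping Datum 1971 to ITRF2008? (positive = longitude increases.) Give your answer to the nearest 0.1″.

Δλ = 10.0″

At latitude 23.622°, cos φ = 0.916209.
1″ of longitude at this latitude = 30.80 × cos φ = 28.2192 m, so Δλ = 282.0 / 28.2192 = 9.993″.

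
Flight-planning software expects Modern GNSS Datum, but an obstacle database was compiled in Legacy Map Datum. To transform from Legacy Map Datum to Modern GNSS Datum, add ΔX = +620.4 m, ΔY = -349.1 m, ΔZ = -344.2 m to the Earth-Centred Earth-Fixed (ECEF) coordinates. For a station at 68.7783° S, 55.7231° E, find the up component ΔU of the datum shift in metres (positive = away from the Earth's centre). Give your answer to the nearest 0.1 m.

At φ = -68.7783°, λ = 55.7231°: sin φ = -0.932187, cos φ = 0.361978, sin λ = 0.826325, cos λ = 0.563193.
ΔU = cos φ cos λ·ΔX + cos φ sin λ·ΔY + sin φ·ΔZ = (0.361978)(0.563193)(620.4) + (0.361978)(0.826325)(-349.1) + (-0.932187)(-344.2) = 342.92 m.

ΔU = 342.9 m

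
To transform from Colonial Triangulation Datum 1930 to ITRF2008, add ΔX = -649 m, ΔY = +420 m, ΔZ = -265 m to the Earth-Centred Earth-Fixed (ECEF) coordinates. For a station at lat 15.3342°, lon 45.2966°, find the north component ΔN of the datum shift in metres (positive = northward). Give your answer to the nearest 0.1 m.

At φ = 15.3342°, λ = 45.2966°: sin φ = 0.264449, cos φ = 0.964400, sin λ = 0.710758, cos λ = 0.703437.
ΔN = −sin φ cos λ·ΔX − sin φ sin λ·ΔY + cos φ·ΔZ = −(0.264449)(0.703437)(-649) − (0.264449)(0.710758)(420) + (0.964400)(-265) = -213.78 m.

ΔN = -213.8 m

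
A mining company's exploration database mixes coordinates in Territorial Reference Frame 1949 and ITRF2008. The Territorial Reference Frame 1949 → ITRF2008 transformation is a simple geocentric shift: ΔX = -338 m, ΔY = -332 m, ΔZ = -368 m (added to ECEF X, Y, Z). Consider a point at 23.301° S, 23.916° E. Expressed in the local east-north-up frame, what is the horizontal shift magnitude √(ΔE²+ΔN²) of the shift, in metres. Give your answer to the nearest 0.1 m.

539.8 m

At φ = -23.301°, λ = 23.916°: sin φ = -0.395562, cos φ = 0.918439, sin λ = 0.405397, cos λ = 0.914141.
ΔE = −sin λ·ΔX + cos λ·ΔY = −(0.405397)·(-338) + (0.914141)·(-332) = -166.47 m.
ΔN = −sin φ cos λ·ΔX − sin φ sin λ·ΔY + cos φ·ΔZ = −(-0.395562)(0.914141)(-338) − (-0.395562)(0.405397)(-332) + (0.918439)(-368) = -513.45 m.
Horizontal magnitude = √(ΔE² + ΔN²) = √((-166.47)² + (-513.45)²) = 539.76 m.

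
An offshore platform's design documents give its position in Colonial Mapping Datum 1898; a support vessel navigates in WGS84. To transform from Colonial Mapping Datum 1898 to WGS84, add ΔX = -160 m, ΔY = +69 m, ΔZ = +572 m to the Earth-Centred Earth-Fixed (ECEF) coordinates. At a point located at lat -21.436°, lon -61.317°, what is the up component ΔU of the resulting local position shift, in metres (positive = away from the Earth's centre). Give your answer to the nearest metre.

ΔU = -337 m

At φ = -21.436°, λ = -61.317°: sin φ = -0.365462, cos φ = 0.930826, sin λ = -0.877289, cos λ = 0.479963.
ΔU = cos φ cos λ·ΔX + cos φ sin λ·ΔY + sin φ·ΔZ = (0.930826)(0.479963)(-160) + (0.930826)(-0.877289)(69) + (-0.365462)(572) = -336.87 m.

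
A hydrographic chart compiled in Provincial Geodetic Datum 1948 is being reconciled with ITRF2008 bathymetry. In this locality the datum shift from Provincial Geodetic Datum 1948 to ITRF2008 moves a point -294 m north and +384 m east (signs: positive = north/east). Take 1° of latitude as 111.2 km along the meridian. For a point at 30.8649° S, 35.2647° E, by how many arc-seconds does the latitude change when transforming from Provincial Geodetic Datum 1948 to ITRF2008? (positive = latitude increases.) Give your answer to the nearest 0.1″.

Δφ = -9.5″

1° of latitude = 111.2 km, so Δφ = -294.0 / 111200 = -0.0026439° = -9.518″.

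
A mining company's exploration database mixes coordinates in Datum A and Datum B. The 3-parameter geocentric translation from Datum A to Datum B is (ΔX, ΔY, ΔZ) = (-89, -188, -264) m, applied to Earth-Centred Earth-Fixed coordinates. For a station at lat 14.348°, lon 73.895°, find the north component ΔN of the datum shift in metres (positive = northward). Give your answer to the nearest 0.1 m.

ΔN = -204.9 m

The local north axis is (−sin φ cos λ, −sin φ sin λ, cos φ), giving ΔN = 6.118 + 44.760 − 255.765 = -204.89 m.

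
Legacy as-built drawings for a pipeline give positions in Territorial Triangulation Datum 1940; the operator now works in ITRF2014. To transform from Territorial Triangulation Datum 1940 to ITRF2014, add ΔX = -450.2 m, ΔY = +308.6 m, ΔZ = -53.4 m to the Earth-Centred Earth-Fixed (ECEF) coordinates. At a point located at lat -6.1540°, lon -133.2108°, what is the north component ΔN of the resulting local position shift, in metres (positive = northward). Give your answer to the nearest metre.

ΔN = -44 m

The local north axis is (−sin φ cos λ, −sin φ sin λ, cos φ), giving ΔN = 33.044 − 24.112 − 53.092 = -44.16 m.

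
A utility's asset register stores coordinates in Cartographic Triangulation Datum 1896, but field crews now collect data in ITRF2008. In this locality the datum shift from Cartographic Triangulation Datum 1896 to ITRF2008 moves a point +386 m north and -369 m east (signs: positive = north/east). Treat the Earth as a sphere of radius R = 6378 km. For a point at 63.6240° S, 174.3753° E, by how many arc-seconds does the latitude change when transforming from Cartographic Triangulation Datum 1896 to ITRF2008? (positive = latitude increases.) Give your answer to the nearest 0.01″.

Δφ = 12.48″

On a sphere of radius R, 1 rad of latitude = R, so Δφ = ΔN / R = 386.0 / 6378000 = 6.0521e-05 rad = 12.483″.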